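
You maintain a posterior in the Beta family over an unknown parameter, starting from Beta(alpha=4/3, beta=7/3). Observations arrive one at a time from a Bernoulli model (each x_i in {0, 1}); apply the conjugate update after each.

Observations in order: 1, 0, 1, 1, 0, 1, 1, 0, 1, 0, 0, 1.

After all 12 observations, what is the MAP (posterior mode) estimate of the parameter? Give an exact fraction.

obs 1: x=1 → posterior Beta(7/3, 7/3)
obs 2: x=0 → posterior Beta(7/3, 10/3)
obs 3: x=1 → posterior Beta(10/3, 10/3)
obs 4: x=1 → posterior Beta(13/3, 10/3)
obs 5: x=0 → posterior Beta(13/3, 13/3)
obs 6: x=1 → posterior Beta(16/3, 13/3)
obs 7: x=1 → posterior Beta(19/3, 13/3)
obs 8: x=0 → posterior Beta(19/3, 16/3)
obs 9: x=1 → posterior Beta(22/3, 16/3)
obs 10: x=0 → posterior Beta(22/3, 19/3)
obs 11: x=0 → posterior Beta(22/3, 22/3)
obs 12: x=1 → posterior Beta(25/3, 22/3)

22/41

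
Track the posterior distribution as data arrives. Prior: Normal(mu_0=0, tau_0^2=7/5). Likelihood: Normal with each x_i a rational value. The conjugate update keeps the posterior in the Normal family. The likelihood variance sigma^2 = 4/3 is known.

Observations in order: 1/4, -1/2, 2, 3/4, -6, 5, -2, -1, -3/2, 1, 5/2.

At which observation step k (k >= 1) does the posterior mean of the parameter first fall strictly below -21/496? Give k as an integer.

obs 1: x=1/4 → posterior Normal(21/164, 28/41)
obs 2: x=-1/2 → posterior Normal(-21/248, 14/31)
obs 3: x=2 → posterior Normal(147/332, 28/83)
obs 4: x=3/4 → posterior Normal(105/208, 7/26)
obs 5: x=-6 → posterior Normal(-147/250, 28/125)
obs 6: x=5 → posterior Normal(63/292, 14/73)
obs 7: x=-2 → posterior Normal(-21/334, 28/167)
obs 8: x=-1 → posterior Normal(-63/376, 7/47)
obs 9: x=-3/2 → posterior Normal(-63/209, 28/209)
obs 10: x=1 → posterior Normal(-21/115, 14/115)
obs 11: x=5/2 → posterior Normal(21/502, 28/251)

k = 2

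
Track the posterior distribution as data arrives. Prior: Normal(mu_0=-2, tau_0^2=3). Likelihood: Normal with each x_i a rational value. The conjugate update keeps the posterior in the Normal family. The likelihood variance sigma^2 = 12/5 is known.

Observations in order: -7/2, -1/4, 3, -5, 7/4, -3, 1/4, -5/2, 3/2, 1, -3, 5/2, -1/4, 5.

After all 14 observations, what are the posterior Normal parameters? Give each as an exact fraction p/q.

obs 1: x=-7/2 → posterior Normal(-17/6, 4/3)
obs 2: x=-1/4 → posterior Normal(-107/56, 6/7)
obs 3: x=3 → posterior Normal(-47/76, 12/19)
obs 4: x=-5 → posterior Normal(-49/32, 1/2)
obs 5: x=7/4 → posterior Normal(-28/29, 12/29)
obs 6: x=-3 → posterior Normal(-43/34, 6/17)
obs 7: x=1/4 → posterior Normal(-167/156, 4/13)
obs 8: x=-5/2 → posterior Normal(-217/176, 3/11)
obs 9: x=3/2 → posterior Normal(-187/196, 12/49)
obs 10: x=1 → posterior Normal(-167/216, 2/9)
obs 11: x=-3 → posterior Normal(-227/236, 12/59)
obs 12: x=5/2 → posterior Normal(-177/256, 3/16)
obs 13: x=-1/4 → posterior Normal(-91/138, 4/23)
obs 14: x=5 → posterior Normal(-41/148, 6/37)

mu_0=-41/148, tau_0^2=6/37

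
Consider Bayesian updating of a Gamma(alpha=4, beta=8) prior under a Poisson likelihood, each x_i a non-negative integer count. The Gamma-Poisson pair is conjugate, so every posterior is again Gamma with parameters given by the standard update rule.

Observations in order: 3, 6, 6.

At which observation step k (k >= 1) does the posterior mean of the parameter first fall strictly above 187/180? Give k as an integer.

obs 1: x=3 → posterior Gamma(7, 9)
obs 2: x=6 → posterior Gamma(13, 10)
obs 3: x=6 → posterior Gamma(19, 11)

k = 2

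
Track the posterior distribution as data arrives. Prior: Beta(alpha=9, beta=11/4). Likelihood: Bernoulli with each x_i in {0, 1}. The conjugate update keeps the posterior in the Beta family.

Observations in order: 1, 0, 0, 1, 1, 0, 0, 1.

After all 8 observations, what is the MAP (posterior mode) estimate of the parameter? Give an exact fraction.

obs 1: x=1 → posterior Beta(10, 11/4)
obs 2: x=0 → posterior Beta(10, 15/4)
obs 3: x=0 → posterior Beta(10, 19/4)
obs 4: x=1 → posterior Beta(11, 19/4)
obs 5: x=1 → posterior Beta(12, 19/4)
obs 6: x=0 → posterior Beta(12, 23/4)
obs 7: x=0 → posterior Beta(12, 27/4)
obs 8: x=1 → posterior Beta(13, 27/4)

48/71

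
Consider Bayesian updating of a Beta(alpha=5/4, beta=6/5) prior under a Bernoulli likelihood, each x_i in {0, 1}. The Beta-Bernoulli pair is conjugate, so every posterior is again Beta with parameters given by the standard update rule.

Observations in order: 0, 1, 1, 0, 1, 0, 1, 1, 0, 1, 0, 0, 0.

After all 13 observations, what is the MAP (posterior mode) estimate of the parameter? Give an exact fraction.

125/269

obs 1: x=0 → posterior Beta(5/4, 11/5)
obs 2: x=1 → posterior Beta(9/4, 11/5)
obs 3: x=1 → posterior Beta(13/4, 11/5)
obs 4: x=0 → posterior Beta(13/4, 16/5)
obs 5: x=1 → posterior Beta(17/4, 16/5)
obs 6: x=0 → posterior Beta(17/4, 21/5)
obs 7: x=1 → posterior Beta(21/4, 21/5)
obs 8: x=1 → posterior Beta(25/4, 21/5)
obs 9: x=0 → posterior Beta(25/4, 26/5)
obs 10: x=1 → posterior Beta(29/4, 26/5)
obs 11: x=0 → posterior Beta(29/4, 31/5)
obs 12: x=0 → posterior Beta(29/4, 36/5)
obs 13: x=0 → posterior Beta(29/4, 41/5)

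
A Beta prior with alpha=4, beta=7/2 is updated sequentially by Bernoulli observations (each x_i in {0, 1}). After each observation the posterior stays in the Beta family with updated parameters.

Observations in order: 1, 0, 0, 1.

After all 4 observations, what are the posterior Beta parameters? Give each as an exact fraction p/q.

alpha=6, beta=11/2

obs 1: x=1 → posterior Beta(5, 7/2)
obs 2: x=0 → posterior Beta(5, 9/2)
obs 3: x=0 → posterior Beta(5, 11/2)
obs 4: x=1 → posterior Beta(6, 11/2)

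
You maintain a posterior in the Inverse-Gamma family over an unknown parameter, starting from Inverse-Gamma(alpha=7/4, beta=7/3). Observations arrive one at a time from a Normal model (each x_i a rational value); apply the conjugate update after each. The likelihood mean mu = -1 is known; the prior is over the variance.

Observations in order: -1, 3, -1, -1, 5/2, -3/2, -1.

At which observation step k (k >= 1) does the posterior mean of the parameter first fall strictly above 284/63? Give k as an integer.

k = 2

obs 1: x=-1 → posterior Inverse-Gamma(9/4, 7/3)
obs 2: x=3 → posterior Inverse-Gamma(11/4, 31/3)
obs 3: x=-1 → posterior Inverse-Gamma(13/4, 31/3)
obs 4: x=-1 → posterior Inverse-Gamma(15/4, 31/3)
obs 5: x=5/2 → posterior Inverse-Gamma(17/4, 395/24)
obs 6: x=-3/2 → posterior Inverse-Gamma(19/4, 199/12)
obs 7: x=-1 → posterior Inverse-Gamma(21/4, 199/12)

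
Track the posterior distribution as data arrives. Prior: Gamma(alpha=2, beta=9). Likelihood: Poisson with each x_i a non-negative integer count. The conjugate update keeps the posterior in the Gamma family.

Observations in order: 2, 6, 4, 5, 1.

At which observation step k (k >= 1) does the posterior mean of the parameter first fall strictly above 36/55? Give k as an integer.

k = 2

obs 1: x=2 → posterior Gamma(4, 10)
obs 2: x=6 → posterior Gamma(10, 11)
obs 3: x=4 → posterior Gamma(14, 12)
obs 4: x=5 → posterior Gamma(19, 13)
obs 5: x=1 → posterior Gamma(20, 14)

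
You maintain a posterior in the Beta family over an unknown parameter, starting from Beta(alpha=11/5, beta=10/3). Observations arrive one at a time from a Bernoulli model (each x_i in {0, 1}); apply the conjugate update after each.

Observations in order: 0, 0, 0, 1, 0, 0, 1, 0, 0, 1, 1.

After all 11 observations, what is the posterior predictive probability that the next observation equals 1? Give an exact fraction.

obs 1: x=0 → posterior Beta(11/5, 13/3)
obs 2: x=0 → posterior Beta(11/5, 16/3)
obs 3: x=0 → posterior Beta(11/5, 19/3)
obs 4: x=1 → posterior Beta(16/5, 19/3)
obs 5: x=0 → posterior Beta(16/5, 22/3)
obs 6: x=0 → posterior Beta(16/5, 25/3)
obs 7: x=1 → posterior Beta(21/5, 25/3)
obs 8: x=0 → posterior Beta(21/5, 28/3)
obs 9: x=0 → posterior Beta(21/5, 31/3)
obs 10: x=1 → posterior Beta(26/5, 31/3)
obs 11: x=1 → posterior Beta(31/5, 31/3)

3/8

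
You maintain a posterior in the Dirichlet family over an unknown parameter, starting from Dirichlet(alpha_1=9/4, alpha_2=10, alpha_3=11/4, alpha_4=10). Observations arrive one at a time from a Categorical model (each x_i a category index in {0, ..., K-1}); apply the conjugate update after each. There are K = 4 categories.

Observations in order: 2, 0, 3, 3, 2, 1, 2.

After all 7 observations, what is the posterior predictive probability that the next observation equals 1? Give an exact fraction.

obs 1: x=2 → posterior Dirichlet(9/4, 10, 15/4, 10)
obs 2: x=0 → posterior Dirichlet(13/4, 10, 15/4, 10)
obs 3: x=3 → posterior Dirichlet(13/4, 10, 15/4, 11)
obs 4: x=3 → posterior Dirichlet(13/4, 10, 15/4, 12)
obs 5: x=2 → posterior Dirichlet(13/4, 10, 19/4, 12)
obs 6: x=1 → posterior Dirichlet(13/4, 11, 19/4, 12)
obs 7: x=2 → posterior Dirichlet(13/4, 11, 23/4, 12)

11/32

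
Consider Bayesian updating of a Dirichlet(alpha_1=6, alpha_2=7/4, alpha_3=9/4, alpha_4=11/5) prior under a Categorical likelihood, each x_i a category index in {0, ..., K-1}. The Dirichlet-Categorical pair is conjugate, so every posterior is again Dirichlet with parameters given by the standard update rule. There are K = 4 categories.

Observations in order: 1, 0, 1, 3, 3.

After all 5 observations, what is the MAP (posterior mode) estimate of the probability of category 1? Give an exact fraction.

5/24

obs 1: x=1 → posterior Dirichlet(6, 11/4, 9/4, 11/5)
obs 2: x=0 → posterior Dirichlet(7, 11/4, 9/4, 11/5)
obs 3: x=1 → posterior Dirichlet(7, 15/4, 9/4, 11/5)
obs 4: x=3 → posterior Dirichlet(7, 15/4, 9/4, 16/5)
obs 5: x=3 → posterior Dirichlet(7, 15/4, 9/4, 21/5)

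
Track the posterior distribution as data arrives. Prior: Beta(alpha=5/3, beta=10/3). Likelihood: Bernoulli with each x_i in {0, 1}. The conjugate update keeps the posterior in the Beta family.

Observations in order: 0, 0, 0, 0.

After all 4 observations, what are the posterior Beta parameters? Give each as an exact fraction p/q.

obs 1: x=0 → posterior Beta(5/3, 13/3)
obs 2: x=0 → posterior Beta(5/3, 16/3)
obs 3: x=0 → posterior Beta(5/3, 19/3)
obs 4: x=0 → posterior Beta(5/3, 22/3)

alpha=5/3, beta=22/3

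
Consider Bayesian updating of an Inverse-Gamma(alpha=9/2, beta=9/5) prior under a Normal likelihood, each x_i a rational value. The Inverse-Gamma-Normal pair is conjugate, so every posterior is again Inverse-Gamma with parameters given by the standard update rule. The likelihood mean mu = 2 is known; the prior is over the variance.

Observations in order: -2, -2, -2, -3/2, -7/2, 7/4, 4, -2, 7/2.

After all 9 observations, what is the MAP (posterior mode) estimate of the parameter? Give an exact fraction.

9313/1600

obs 1: x=-2 → posterior Inverse-Gamma(5, 49/5)
obs 2: x=-2 → posterior Inverse-Gamma(11/2, 89/5)
obs 3: x=-2 → posterior Inverse-Gamma(6, 129/5)
obs 4: x=-3/2 → posterior Inverse-Gamma(13/2, 1277/40)
obs 5: x=-7/2 → posterior Inverse-Gamma(7, 941/20)
obs 6: x=7/4 → posterior Inverse-Gamma(15/2, 7533/160)
obs 7: x=4 → posterior Inverse-Gamma(8, 7853/160)
obs 8: x=-2 → posterior Inverse-Gamma(17/2, 9133/160)
obs 9: x=7/2 → posterior Inverse-Gamma(9, 9313/160)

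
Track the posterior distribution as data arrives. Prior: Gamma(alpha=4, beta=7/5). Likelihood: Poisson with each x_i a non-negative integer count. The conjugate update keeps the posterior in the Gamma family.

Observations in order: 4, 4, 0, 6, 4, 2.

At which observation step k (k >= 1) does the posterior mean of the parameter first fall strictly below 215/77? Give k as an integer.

obs 1: x=4 → posterior Gamma(8, 12/5)
obs 2: x=4 → posterior Gamma(12, 17/5)
obs 3: x=0 → posterior Gamma(12, 22/5)
obs 4: x=6 → posterior Gamma(18, 27/5)
obs 5: x=4 → posterior Gamma(22, 32/5)
obs 6: x=2 → posterior Gamma(24, 37/5)

k = 3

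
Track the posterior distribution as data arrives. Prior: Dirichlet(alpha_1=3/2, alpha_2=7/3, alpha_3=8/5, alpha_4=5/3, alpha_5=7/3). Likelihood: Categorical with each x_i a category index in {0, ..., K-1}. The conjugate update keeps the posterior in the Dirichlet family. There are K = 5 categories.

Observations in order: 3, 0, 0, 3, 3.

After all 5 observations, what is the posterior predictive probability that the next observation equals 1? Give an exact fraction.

70/433

obs 1: x=3 → posterior Dirichlet(3/2, 7/3, 8/5, 8/3, 7/3)
obs 2: x=0 → posterior Dirichlet(5/2, 7/3, 8/5, 8/3, 7/3)
obs 3: x=0 → posterior Dirichlet(7/2, 7/3, 8/5, 8/3, 7/3)
obs 4: x=3 → posterior Dirichlet(7/2, 7/3, 8/5, 11/3, 7/3)
obs 5: x=3 → posterior Dirichlet(7/2, 7/3, 8/5, 14/3, 7/3)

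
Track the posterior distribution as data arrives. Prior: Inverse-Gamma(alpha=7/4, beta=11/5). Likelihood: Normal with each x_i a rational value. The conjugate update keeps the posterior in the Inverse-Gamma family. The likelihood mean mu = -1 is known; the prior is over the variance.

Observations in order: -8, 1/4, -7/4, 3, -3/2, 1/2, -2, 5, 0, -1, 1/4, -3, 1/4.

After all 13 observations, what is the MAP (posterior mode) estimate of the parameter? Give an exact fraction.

obs 1: x=-8 → posterior Inverse-Gamma(9/4, 267/10)
obs 2: x=1/4 → posterior Inverse-Gamma(11/4, 4397/160)
obs 3: x=-7/4 → posterior Inverse-Gamma(13/4, 2221/80)
obs 4: x=3 → posterior Inverse-Gamma(15/4, 2861/80)
obs 5: x=-3/2 → posterior Inverse-Gamma(17/4, 2871/80)
obs 6: x=1/2 → posterior Inverse-Gamma(19/4, 2961/80)
obs 7: x=-2 → posterior Inverse-Gamma(21/4, 3001/80)
obs 8: x=5 → posterior Inverse-Gamma(23/4, 4441/80)
obs 9: x=0 → posterior Inverse-Gamma(25/4, 4481/80)
obs 10: x=-1 → posterior Inverse-Gamma(27/4, 4481/80)
obs 11: x=1/4 → posterior Inverse-Gamma(29/4, 9087/160)
obs 12: x=-3 → posterior Inverse-Gamma(31/4, 9407/160)
obs 13: x=1/4 → posterior Inverse-Gamma(33/4, 2383/40)

2383/370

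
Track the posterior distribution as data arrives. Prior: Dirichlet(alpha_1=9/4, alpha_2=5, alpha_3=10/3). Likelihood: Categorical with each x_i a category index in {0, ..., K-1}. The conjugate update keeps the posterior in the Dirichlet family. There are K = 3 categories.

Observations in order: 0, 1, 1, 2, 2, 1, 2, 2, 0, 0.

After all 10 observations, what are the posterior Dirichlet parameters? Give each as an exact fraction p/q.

alpha_1=21/4, alpha_2=8, alpha_3=22/3

obs 1: x=0 → posterior Dirichlet(13/4, 5, 10/3)
obs 2: x=1 → posterior Dirichlet(13/4, 6, 10/3)
obs 3: x=1 → posterior Dirichlet(13/4, 7, 10/3)
obs 4: x=2 → posterior Dirichlet(13/4, 7, 13/3)
obs 5: x=2 → posterior Dirichlet(13/4, 7, 16/3)
obs 6: x=1 → posterior Dirichlet(13/4, 8, 16/3)
obs 7: x=2 → posterior Dirichlet(13/4, 8, 19/3)
obs 8: x=2 → posterior Dirichlet(13/4, 8, 22/3)
obs 9: x=0 → posterior Dirichlet(17/4, 8, 22/3)
obs 10: x=0 → posterior Dirichlet(21/4, 8, 22/3)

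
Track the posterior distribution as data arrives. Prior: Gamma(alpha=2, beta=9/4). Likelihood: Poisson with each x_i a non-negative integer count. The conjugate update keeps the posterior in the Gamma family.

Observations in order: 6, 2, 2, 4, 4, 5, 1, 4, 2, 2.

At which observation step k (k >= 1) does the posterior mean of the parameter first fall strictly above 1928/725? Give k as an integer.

k = 5

obs 1: x=6 → posterior Gamma(8, 13/4)
obs 2: x=2 → posterior Gamma(10, 17/4)
obs 3: x=2 → posterior Gamma(12, 21/4)
obs 4: x=4 → posterior Gamma(16, 25/4)
obs 5: x=4 → posterior Gamma(20, 29/4)
obs 6: x=5 → posterior Gamma(25, 33/4)
obs 7: x=1 → posterior Gamma(26, 37/4)
obs 8: x=4 → posterior Gamma(30, 41/4)
obs 9: x=2 → posterior Gamma(32, 45/4)
obs 10: x=2 → posterior Gamma(34, 49/4)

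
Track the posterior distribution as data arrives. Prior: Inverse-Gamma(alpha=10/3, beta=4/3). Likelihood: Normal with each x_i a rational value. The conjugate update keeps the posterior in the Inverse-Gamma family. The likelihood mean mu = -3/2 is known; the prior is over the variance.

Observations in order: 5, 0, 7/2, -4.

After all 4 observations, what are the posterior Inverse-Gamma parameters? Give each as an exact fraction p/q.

alpha=16/3, beta=941/24

obs 1: x=5 → posterior Inverse-Gamma(23/6, 539/24)
obs 2: x=0 → posterior Inverse-Gamma(13/3, 283/12)
obs 3: x=7/2 → posterior Inverse-Gamma(29/6, 433/12)
obs 4: x=-4 → posterior Inverse-Gamma(16/3, 941/24)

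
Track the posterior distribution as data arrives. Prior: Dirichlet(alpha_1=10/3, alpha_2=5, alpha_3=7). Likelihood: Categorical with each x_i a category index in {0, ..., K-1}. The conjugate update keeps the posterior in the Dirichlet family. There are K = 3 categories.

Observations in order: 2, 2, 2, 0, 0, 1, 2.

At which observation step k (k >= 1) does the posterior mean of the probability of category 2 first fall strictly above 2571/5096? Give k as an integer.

obs 1: x=2 → posterior Dirichlet(10/3, 5, 8)
obs 2: x=2 → posterior Dirichlet(10/3, 5, 9)
obs 3: x=2 → posterior Dirichlet(10/3, 5, 10)
obs 4: x=0 → posterior Dirichlet(13/3, 5, 10)
obs 5: x=0 → posterior Dirichlet(16/3, 5, 10)
obs 6: x=1 → posterior Dirichlet(16/3, 6, 10)
obs 7: x=2 → posterior Dirichlet(16/3, 6, 11)

k = 2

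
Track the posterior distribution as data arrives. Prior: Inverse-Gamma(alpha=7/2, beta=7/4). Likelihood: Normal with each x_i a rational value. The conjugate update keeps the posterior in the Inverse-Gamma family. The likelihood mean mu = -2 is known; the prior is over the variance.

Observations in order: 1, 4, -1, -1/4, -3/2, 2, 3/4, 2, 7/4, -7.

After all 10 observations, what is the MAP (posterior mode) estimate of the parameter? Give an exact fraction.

obs 1: x=1 → posterior Inverse-Gamma(4, 25/4)
obs 2: x=4 → posterior Inverse-Gamma(9/2, 97/4)
obs 3: x=-1 → posterior Inverse-Gamma(5, 99/4)
obs 4: x=-1/4 → posterior Inverse-Gamma(11/2, 841/32)
obs 5: x=-3/2 → posterior Inverse-Gamma(6, 845/32)
obs 6: x=2 → posterior Inverse-Gamma(13/2, 1101/32)
obs 7: x=3/4 → posterior Inverse-Gamma(7, 611/16)
obs 8: x=2 → posterior Inverse-Gamma(15/2, 739/16)
obs 9: x=7/4 → posterior Inverse-Gamma(8, 1703/32)
obs 10: x=-7 → posterior Inverse-Gamma(17/2, 2103/32)

2103/304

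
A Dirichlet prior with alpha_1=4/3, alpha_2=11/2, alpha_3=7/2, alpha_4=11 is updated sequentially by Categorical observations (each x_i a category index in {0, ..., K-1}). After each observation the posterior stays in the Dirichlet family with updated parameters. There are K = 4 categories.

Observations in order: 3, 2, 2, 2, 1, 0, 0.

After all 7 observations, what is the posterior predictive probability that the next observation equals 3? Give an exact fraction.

obs 1: x=3 → posterior Dirichlet(4/3, 11/2, 7/2, 12)
obs 2: x=2 → posterior Dirichlet(4/3, 11/2, 9/2, 12)
obs 3: x=2 → posterior Dirichlet(4/3, 11/2, 11/2, 12)
obs 4: x=2 → posterior Dirichlet(4/3, 11/2, 13/2, 12)
obs 5: x=1 → posterior Dirichlet(4/3, 13/2, 13/2, 12)
obs 6: x=0 → posterior Dirichlet(7/3, 13/2, 13/2, 12)
obs 7: x=0 → posterior Dirichlet(10/3, 13/2, 13/2, 12)

36/85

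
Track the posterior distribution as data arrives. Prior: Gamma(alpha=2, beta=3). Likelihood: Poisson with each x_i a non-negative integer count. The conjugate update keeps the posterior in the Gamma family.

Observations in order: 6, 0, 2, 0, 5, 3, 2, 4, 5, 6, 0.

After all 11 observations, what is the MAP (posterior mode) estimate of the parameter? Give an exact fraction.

17/7

obs 1: x=6 → posterior Gamma(8, 4)
obs 2: x=0 → posterior Gamma(8, 5)
obs 3: x=2 → posterior Gamma(10, 6)
obs 4: x=0 → posterior Gamma(10, 7)
obs 5: x=5 → posterior Gamma(15, 8)
obs 6: x=3 → posterior Gamma(18, 9)
obs 7: x=2 → posterior Gamma(20, 10)
obs 8: x=4 → posterior Gamma(24, 11)
obs 9: x=5 → posterior Gamma(29, 12)
obs 10: x=6 → posterior Gamma(35, 13)
obs 11: x=0 → posterior Gamma(35, 14)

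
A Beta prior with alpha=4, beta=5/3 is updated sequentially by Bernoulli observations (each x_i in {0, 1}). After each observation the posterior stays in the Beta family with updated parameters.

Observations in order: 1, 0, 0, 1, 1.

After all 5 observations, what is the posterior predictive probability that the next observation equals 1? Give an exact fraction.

21/32

obs 1: x=1 → posterior Beta(5, 5/3)
obs 2: x=0 → posterior Beta(5, 8/3)
obs 3: x=0 → posterior Beta(5, 11/3)
obs 4: x=1 → posterior Beta(6, 11/3)
obs 5: x=1 → posterior Beta(7, 11/3)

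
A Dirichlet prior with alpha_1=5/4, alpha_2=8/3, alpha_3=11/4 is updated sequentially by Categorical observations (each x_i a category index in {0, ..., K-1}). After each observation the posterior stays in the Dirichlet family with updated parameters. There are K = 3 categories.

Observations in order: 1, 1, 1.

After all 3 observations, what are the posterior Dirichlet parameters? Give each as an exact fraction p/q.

obs 1: x=1 → posterior Dirichlet(5/4, 11/3, 11/4)
obs 2: x=1 → posterior Dirichlet(5/4, 14/3, 11/4)
obs 3: x=1 → posterior Dirichlet(5/4, 17/3, 11/4)

alpha_1=5/4, alpha_2=17/3, alpha_3=11/4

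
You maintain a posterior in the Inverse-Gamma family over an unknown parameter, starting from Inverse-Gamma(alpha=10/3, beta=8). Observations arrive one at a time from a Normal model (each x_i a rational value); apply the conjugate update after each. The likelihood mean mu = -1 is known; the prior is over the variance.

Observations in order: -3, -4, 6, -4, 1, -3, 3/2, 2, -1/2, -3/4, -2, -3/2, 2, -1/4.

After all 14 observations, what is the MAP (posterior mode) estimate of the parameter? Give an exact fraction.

2913/544

obs 1: x=-3 → posterior Inverse-Gamma(23/6, 10)
obs 2: x=-4 → posterior Inverse-Gamma(13/3, 29/2)
obs 3: x=6 → posterior Inverse-Gamma(29/6, 39)
obs 4: x=-4 → posterior Inverse-Gamma(16/3, 87/2)
obs 5: x=1 → posterior Inverse-Gamma(35/6, 91/2)
obs 6: x=-3 → posterior Inverse-Gamma(19/3, 95/2)
obs 7: x=3/2 → posterior Inverse-Gamma(41/6, 405/8)
obs 8: x=2 → posterior Inverse-Gamma(22/3, 441/8)
obs 9: x=-1/2 → posterior Inverse-Gamma(47/6, 221/4)
obs 10: x=-3/4 → posterior Inverse-Gamma(25/3, 1769/32)
obs 11: x=-2 → posterior Inverse-Gamma(53/6, 1785/32)
obs 12: x=-3/2 → posterior Inverse-Gamma(28/3, 1789/32)
obs 13: x=2 → posterior Inverse-Gamma(59/6, 1933/32)
obs 14: x=-1/4 → posterior Inverse-Gamma(31/3, 971/16)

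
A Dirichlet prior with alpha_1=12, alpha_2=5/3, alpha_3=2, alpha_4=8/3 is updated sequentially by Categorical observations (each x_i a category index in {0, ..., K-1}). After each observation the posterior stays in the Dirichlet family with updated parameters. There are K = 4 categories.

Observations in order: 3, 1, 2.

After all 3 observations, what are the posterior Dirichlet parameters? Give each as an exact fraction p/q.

obs 1: x=3 → posterior Dirichlet(12, 5/3, 2, 11/3)
obs 2: x=1 → posterior Dirichlet(12, 8/3, 2, 11/3)
obs 3: x=2 → posterior Dirichlet(12, 8/3, 3, 11/3)

alpha_1=12, alpha_2=8/3, alpha_3=3, alpha_4=11/3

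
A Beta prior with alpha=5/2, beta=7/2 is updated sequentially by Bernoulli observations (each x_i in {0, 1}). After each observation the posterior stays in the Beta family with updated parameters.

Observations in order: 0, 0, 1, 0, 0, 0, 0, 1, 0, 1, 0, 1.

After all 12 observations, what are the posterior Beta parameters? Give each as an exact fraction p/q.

obs 1: x=0 → posterior Beta(5/2, 9/2)
obs 2: x=0 → posterior Beta(5/2, 11/2)
obs 3: x=1 → posterior Beta(7/2, 11/2)
obs 4: x=0 → posterior Beta(7/2, 13/2)
obs 5: x=0 → posterior Beta(7/2, 15/2)
obs 6: x=0 → posterior Beta(7/2, 17/2)
obs 7: x=0 → posterior Beta(7/2, 19/2)
obs 8: x=1 → posterior Beta(9/2, 19/2)
obs 9: x=0 → posterior Beta(9/2, 21/2)
obs 10: x=1 → posterior Beta(11/2, 21/2)
obs 11: x=0 → posterior Beta(11/2, 23/2)
obs 12: x=1 → posterior Beta(13/2, 23/2)

alpha=13/2, beta=23/2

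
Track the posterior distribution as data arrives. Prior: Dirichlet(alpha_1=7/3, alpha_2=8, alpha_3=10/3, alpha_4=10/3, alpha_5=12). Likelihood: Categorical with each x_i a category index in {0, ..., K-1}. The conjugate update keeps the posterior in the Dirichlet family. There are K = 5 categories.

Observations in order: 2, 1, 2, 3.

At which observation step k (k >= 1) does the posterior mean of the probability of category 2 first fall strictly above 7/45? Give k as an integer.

obs 1: x=2 → posterior Dirichlet(7/3, 8, 13/3, 10/3, 12)
obs 2: x=1 → posterior Dirichlet(7/3, 9, 13/3, 10/3, 12)
obs 3: x=2 → posterior Dirichlet(7/3, 9, 16/3, 10/3, 12)
obs 4: x=3 → posterior Dirichlet(7/3, 9, 16/3, 13/3, 12)

k = 3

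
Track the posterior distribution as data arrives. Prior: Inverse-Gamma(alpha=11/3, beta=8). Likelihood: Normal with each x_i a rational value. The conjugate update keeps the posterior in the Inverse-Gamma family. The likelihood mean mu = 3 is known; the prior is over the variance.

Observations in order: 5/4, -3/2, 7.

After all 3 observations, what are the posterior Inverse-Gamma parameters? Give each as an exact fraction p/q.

alpha=31/6, beta=885/32

obs 1: x=5/4 → posterior Inverse-Gamma(25/6, 305/32)
obs 2: x=-3/2 → posterior Inverse-Gamma(14/3, 629/32)
obs 3: x=7 → posterior Inverse-Gamma(31/6, 885/32)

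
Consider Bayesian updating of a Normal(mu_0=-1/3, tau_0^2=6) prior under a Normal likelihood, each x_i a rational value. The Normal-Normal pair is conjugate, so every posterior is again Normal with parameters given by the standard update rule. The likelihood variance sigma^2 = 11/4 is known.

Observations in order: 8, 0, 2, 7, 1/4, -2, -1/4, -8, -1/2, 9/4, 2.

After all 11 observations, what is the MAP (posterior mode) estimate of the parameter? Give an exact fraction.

obs 1: x=8 → posterior Normal(113/21, 66/35)
obs 2: x=0 → posterior Normal(565/177, 66/59)
obs 3: x=2 → posterior Normal(709/249, 66/83)
obs 4: x=7 → posterior Normal(1213/321, 66/107)
obs 5: x=1/4 → posterior Normal(1231/393, 66/131)
obs 6: x=-2 → posterior Normal(1087/465, 66/155)
obs 7: x=-1/4 → posterior Normal(1069/537, 66/179)
obs 8: x=-8 → posterior Normal(17/21, 66/203)
obs 9: x=-1/2 → posterior Normal(457/681, 66/227)
obs 10: x=9/4 → posterior Normal(619/753, 66/251)
obs 11: x=2 → posterior Normal(763/825, 6/25)

763/825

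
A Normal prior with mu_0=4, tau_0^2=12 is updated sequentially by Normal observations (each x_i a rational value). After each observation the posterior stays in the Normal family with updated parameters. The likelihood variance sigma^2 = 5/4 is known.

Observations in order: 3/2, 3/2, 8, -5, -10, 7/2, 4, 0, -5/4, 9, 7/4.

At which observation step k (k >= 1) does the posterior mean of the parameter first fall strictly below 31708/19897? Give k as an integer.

k = 4

obs 1: x=3/2 → posterior Normal(92/53, 60/53)
obs 2: x=3/2 → posterior Normal(164/101, 60/101)
obs 3: x=8 → posterior Normal(548/149, 60/149)
obs 4: x=-5 → posterior Normal(308/197, 60/197)
obs 5: x=-10 → posterior Normal(-172/245, 12/49)
obs 6: x=7/2 → posterior Normal(-4/293, 60/293)
obs 7: x=4 → posterior Normal(188/341, 60/341)
obs 8: x=0 → posterior Normal(188/389, 60/389)
obs 9: x=-5/4 → posterior Normal(128/437, 60/437)
obs 10: x=9 → posterior Normal(112/97, 12/97)
obs 11: x=7/4 → posterior Normal(644/533, 60/533)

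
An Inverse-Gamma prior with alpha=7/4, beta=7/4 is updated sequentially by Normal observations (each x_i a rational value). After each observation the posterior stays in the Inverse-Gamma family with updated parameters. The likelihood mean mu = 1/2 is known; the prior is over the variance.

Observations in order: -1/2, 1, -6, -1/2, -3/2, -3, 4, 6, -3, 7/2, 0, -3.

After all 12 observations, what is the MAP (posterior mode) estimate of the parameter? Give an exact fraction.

obs 1: x=-1/2 → posterior Inverse-Gamma(9/4, 9/4)
obs 2: x=1 → posterior Inverse-Gamma(11/4, 19/8)
obs 3: x=-6 → posterior Inverse-Gamma(13/4, 47/2)
obs 4: x=-1/2 → posterior Inverse-Gamma(15/4, 24)
obs 5: x=-3/2 → posterior Inverse-Gamma(17/4, 26)
obs 6: x=-3 → posterior Inverse-Gamma(19/4, 257/8)
obs 7: x=4 → posterior Inverse-Gamma(21/4, 153/4)
obs 8: x=6 → posterior Inverse-Gamma(23/4, 427/8)
obs 9: x=-3 → posterior Inverse-Gamma(25/4, 119/2)
obs 10: x=7/2 → posterior Inverse-Gamma(27/4, 64)
obs 11: x=0 → posterior Inverse-Gamma(29/4, 513/8)
obs 12: x=-3 → posterior Inverse-Gamma(31/4, 281/4)

281/35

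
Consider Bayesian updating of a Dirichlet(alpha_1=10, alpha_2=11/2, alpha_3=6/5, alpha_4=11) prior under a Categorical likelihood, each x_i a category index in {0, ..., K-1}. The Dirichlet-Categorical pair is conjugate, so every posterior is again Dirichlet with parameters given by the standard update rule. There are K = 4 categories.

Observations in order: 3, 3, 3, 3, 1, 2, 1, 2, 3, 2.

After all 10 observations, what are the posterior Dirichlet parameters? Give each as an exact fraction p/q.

obs 1: x=3 → posterior Dirichlet(10, 11/2, 6/5, 12)
obs 2: x=3 → posterior Dirichlet(10, 11/2, 6/5, 13)
obs 3: x=3 → posterior Dirichlet(10, 11/2, 6/5, 14)
obs 4: x=3 → posterior Dirichlet(10, 11/2, 6/5, 15)
obs 5: x=1 → posterior Dirichlet(10, 13/2, 6/5, 15)
obs 6: x=2 → posterior Dirichlet(10, 13/2, 11/5, 15)
obs 7: x=1 → posterior Dirichlet(10, 15/2, 11/5, 15)
obs 8: x=2 → posterior Dirichlet(10, 15/2, 16/5, 15)
obs 9: x=3 → posterior Dirichlet(10, 15/2, 16/5, 16)
obs 10: x=2 → posterior Dirichlet(10, 15/2, 21/5, 16)

alpha_1=10, alpha_2=15/2, alpha_3=21/5, alpha_4=16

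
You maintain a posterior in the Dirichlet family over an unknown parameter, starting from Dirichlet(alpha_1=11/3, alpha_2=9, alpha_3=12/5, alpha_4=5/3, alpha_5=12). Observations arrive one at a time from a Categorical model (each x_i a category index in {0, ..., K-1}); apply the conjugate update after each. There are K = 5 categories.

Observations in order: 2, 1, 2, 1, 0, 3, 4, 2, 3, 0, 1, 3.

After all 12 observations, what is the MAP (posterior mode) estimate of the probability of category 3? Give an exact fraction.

55/536

obs 1: x=2 → posterior Dirichlet(11/3, 9, 17/5, 5/3, 12)
obs 2: x=1 → posterior Dirichlet(11/3, 10, 17/5, 5/3, 12)
obs 3: x=2 → posterior Dirichlet(11/3, 10, 22/5, 5/3, 12)
obs 4: x=1 → posterior Dirichlet(11/3, 11, 22/5, 5/3, 12)
obs 5: x=0 → posterior Dirichlet(14/3, 11, 22/5, 5/3, 12)
obs 6: x=3 → posterior Dirichlet(14/3, 11, 22/5, 8/3, 12)
obs 7: x=4 → posterior Dirichlet(14/3, 11, 22/5, 8/3, 13)
obs 8: x=2 → posterior Dirichlet(14/3, 11, 27/5, 8/3, 13)
obs 9: x=3 → posterior Dirichlet(14/3, 11, 27/5, 11/3, 13)
obs 10: x=0 → posterior Dirichlet(17/3, 11, 27/5, 11/3, 13)
obs 11: x=1 → posterior Dirichlet(17/3, 12, 27/5, 11/3, 13)
obs 12: x=3 → posterior Dirichlet(17/3, 12, 27/5, 14/3, 13)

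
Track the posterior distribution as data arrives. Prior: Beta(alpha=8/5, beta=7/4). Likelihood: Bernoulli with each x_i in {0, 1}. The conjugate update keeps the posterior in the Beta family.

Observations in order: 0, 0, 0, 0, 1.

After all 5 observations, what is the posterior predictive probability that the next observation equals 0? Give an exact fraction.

obs 1: x=0 → posterior Beta(8/5, 11/4)
obs 2: x=0 → posterior Beta(8/5, 15/4)
obs 3: x=0 → posterior Beta(8/5, 19/4)
obs 4: x=0 → posterior Beta(8/5, 23/4)
obs 5: x=1 → posterior Beta(13/5, 23/4)

115/167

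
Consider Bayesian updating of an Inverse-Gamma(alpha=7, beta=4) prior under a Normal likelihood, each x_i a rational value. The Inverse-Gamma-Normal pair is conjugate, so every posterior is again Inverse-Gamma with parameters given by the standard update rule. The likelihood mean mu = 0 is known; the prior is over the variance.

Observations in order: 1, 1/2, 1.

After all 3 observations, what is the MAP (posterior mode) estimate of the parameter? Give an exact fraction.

41/76

obs 1: x=1 → posterior Inverse-Gamma(15/2, 9/2)
obs 2: x=1/2 → posterior Inverse-Gamma(8, 37/8)
obs 3: x=1 → posterior Inverse-Gamma(17/2, 41/8)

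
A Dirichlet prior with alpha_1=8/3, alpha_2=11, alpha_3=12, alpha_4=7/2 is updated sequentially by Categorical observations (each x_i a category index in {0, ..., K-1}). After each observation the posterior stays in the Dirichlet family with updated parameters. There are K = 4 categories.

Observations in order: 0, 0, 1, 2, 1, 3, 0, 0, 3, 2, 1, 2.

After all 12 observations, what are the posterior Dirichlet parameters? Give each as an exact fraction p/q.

obs 1: x=0 → posterior Dirichlet(11/3, 11, 12, 7/2)
obs 2: x=0 → posterior Dirichlet(14/3, 11, 12, 7/2)
obs 3: x=1 → posterior Dirichlet(14/3, 12, 12, 7/2)
obs 4: x=2 → posterior Dirichlet(14/3, 12, 13, 7/2)
obs 5: x=1 → posterior Dirichlet(14/3, 13, 13, 7/2)
obs 6: x=3 → posterior Dirichlet(14/3, 13, 13, 9/2)
obs 7: x=0 → posterior Dirichlet(17/3, 13, 13, 9/2)
obs 8: x=0 → posterior Dirichlet(20/3, 13, 13, 9/2)
obs 9: x=3 → posterior Dirichlet(20/3, 13, 13, 11/2)
obs 10: x=2 → posterior Dirichlet(20/3, 13, 14, 11/2)
obs 11: x=1 → posterior Dirichlet(20/3, 14, 14, 11/2)
obs 12: x=2 → posterior Dirichlet(20/3, 14, 15, 11/2)

alpha_1=20/3, alpha_2=14, alpha_3=15, alpha_4=11/2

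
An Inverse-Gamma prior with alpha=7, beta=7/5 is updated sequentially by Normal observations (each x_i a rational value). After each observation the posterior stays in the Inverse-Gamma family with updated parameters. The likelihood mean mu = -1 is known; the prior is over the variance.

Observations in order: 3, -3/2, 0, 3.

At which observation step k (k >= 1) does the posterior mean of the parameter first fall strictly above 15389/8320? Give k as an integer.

obs 1: x=3 → posterior Inverse-Gamma(15/2, 47/5)
obs 2: x=-3/2 → posterior Inverse-Gamma(8, 381/40)
obs 3: x=0 → posterior Inverse-Gamma(17/2, 401/40)
obs 4: x=3 → posterior Inverse-Gamma(9, 721/40)

k = 4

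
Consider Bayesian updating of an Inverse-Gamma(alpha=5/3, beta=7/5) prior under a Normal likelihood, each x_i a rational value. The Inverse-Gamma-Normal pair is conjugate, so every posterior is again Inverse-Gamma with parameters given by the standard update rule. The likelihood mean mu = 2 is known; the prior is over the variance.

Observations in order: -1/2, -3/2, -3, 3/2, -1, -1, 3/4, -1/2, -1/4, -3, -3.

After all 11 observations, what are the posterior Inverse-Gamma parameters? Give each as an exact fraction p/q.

alpha=43/6, beta=5097/80

obs 1: x=-1/2 → posterior Inverse-Gamma(13/6, 181/40)
obs 2: x=-3/2 → posterior Inverse-Gamma(8/3, 213/20)
obs 3: x=-3 → posterior Inverse-Gamma(19/6, 463/20)
obs 4: x=3/2 → posterior Inverse-Gamma(11/3, 931/40)
obs 5: x=-1 → posterior Inverse-Gamma(25/6, 1111/40)
obs 6: x=-1 → posterior Inverse-Gamma(14/3, 1291/40)
obs 7: x=3/4 → posterior Inverse-Gamma(31/6, 5289/160)
obs 8: x=-1/2 → posterior Inverse-Gamma(17/3, 5789/160)
obs 9: x=-1/4 → posterior Inverse-Gamma(37/6, 3097/80)
obs 10: x=-3 → posterior Inverse-Gamma(20/3, 4097/80)
obs 11: x=-3 → posterior Inverse-Gamma(43/6, 5097/80)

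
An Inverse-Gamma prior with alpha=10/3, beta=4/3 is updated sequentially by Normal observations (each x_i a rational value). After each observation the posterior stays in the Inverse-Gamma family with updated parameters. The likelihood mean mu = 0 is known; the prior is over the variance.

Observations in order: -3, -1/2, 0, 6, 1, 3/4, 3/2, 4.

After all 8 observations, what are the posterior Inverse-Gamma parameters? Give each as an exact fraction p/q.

alpha=22/3, beta=3251/96

obs 1: x=-3 → posterior Inverse-Gamma(23/6, 35/6)
obs 2: x=-1/2 → posterior Inverse-Gamma(13/3, 143/24)
obs 3: x=0 → posterior Inverse-Gamma(29/6, 143/24)
obs 4: x=6 → posterior Inverse-Gamma(16/3, 575/24)
obs 5: x=1 → posterior Inverse-Gamma(35/6, 587/24)
obs 6: x=3/4 → posterior Inverse-Gamma(19/3, 2375/96)
obs 7: x=3/2 → posterior Inverse-Gamma(41/6, 2483/96)
obs 8: x=4 → posterior Inverse-Gamma(22/3, 3251/96)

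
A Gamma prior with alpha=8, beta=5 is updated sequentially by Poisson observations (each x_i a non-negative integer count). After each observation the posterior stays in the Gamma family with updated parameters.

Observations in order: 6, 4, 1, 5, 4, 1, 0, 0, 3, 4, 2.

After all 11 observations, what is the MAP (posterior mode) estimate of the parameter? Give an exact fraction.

37/16

obs 1: x=6 → posterior Gamma(14, 6)
obs 2: x=4 → posterior Gamma(18, 7)
obs 3: x=1 → posterior Gamma(19, 8)
obs 4: x=5 → posterior Gamma(24, 9)
obs 5: x=4 → posterior Gamma(28, 10)
obs 6: x=1 → posterior Gamma(29, 11)
obs 7: x=0 → posterior Gamma(29, 12)
obs 8: x=0 → posterior Gamma(29, 13)
obs 9: x=3 → posterior Gamma(32, 14)
obs 10: x=4 → posterior Gamma(36, 15)
obs 11: x=2 → posterior Gamma(38, 16)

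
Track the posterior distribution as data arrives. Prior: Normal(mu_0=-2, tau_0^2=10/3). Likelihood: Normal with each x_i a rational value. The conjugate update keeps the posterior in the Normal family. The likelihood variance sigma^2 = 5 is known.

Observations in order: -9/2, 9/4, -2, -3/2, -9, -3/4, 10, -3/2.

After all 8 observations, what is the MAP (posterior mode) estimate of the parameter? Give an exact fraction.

obs 1: x=-9/2 → posterior Normal(-3, 2)
obs 2: x=9/4 → posterior Normal(-3/2, 10/7)
obs 3: x=-2 → posterior Normal(-29/18, 10/9)
obs 4: x=-3/2 → posterior Normal(-35/22, 10/11)
obs 5: x=-9 → posterior Normal(-71/26, 10/13)
obs 6: x=-3/4 → posterior Normal(-37/15, 2/3)
obs 7: x=10 → posterior Normal(-1, 10/17)
obs 8: x=-3/2 → posterior Normal(-20/19, 10/19)

-20/19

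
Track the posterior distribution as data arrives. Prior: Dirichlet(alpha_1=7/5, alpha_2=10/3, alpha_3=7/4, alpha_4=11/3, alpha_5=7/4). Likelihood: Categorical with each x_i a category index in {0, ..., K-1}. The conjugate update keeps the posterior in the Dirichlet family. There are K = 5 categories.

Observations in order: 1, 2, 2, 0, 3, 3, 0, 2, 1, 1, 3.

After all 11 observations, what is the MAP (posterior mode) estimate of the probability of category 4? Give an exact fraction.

15/358

obs 1: x=1 → posterior Dirichlet(7/5, 13/3, 7/4, 11/3, 7/4)
obs 2: x=2 → posterior Dirichlet(7/5, 13/3, 11/4, 11/3, 7/4)
obs 3: x=2 → posterior Dirichlet(7/5, 13/3, 15/4, 11/3, 7/4)
obs 4: x=0 → posterior Dirichlet(12/5, 13/3, 15/4, 11/3, 7/4)
obs 5: x=3 → posterior Dirichlet(12/5, 13/3, 15/4, 14/3, 7/4)
obs 6: x=3 → posterior Dirichlet(12/5, 13/3, 15/4, 17/3, 7/4)
obs 7: x=0 → posterior Dirichlet(17/5, 13/3, 15/4, 17/3, 7/4)
obs 8: x=2 → posterior Dirichlet(17/5, 13/3, 19/4, 17/3, 7/4)
obs 9: x=1 → posterior Dirichlet(17/5, 16/3, 19/4, 17/3, 7/4)
obs 10: x=1 → posterior Dirichlet(17/5, 19/3, 19/4, 17/3, 7/4)
obs 11: x=3 → posterior Dirichlet(17/5, 19/3, 19/4, 20/3, 7/4)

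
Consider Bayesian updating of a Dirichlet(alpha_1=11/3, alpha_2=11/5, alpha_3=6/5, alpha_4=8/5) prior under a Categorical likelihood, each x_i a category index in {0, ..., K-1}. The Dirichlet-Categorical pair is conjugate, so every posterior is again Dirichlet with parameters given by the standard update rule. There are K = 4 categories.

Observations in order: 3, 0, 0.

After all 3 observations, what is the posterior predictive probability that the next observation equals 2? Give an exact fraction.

18/175

obs 1: x=3 → posterior Dirichlet(11/3, 11/5, 6/5, 13/5)
obs 2: x=0 → posterior Dirichlet(14/3, 11/5, 6/5, 13/5)
obs 3: x=0 → posterior Dirichlet(17/3, 11/5, 6/5, 13/5)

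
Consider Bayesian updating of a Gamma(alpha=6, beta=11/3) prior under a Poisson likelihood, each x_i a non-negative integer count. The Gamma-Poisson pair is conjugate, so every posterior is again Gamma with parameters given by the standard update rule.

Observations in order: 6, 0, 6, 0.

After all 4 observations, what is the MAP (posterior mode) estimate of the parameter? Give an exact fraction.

51/23

obs 1: x=6 → posterior Gamma(12, 14/3)
obs 2: x=0 → posterior Gamma(12, 17/3)
obs 3: x=6 → posterior Gamma(18, 20/3)
obs 4: x=0 → posterior Gamma(18, 23/3)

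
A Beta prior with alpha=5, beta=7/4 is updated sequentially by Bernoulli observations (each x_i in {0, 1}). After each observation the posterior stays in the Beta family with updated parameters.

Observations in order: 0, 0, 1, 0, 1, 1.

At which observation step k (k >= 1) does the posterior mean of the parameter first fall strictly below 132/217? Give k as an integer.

k = 2

obs 1: x=0 → posterior Beta(5, 11/4)
obs 2: x=0 → posterior Beta(5, 15/4)
obs 3: x=1 → posterior Beta(6, 15/4)
obs 4: x=0 → posterior Beta(6, 19/4)
obs 5: x=1 → posterior Beta(7, 19/4)
obs 6: x=1 → posterior Beta(8, 19/4)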